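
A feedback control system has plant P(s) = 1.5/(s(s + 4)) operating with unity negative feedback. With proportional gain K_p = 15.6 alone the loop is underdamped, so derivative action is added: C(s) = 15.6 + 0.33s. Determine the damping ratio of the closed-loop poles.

ζ = 0.465

Forward path: (15.6 + 0.33s)·1.5/(s(s+4)). The closed-loop characteristic equation is s² + (4 + 1.5·0.33)s + 1.5·15.6 = 0.
That is s² + 4.495s + 23.4 = 0, so ω_n = 4.837 rad/s and ζ = 4.495/(2·4.837) = 0.4646.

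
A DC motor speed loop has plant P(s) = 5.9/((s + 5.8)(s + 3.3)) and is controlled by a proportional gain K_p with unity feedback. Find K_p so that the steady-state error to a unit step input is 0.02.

For a type-0 loop with proportional control, e_ss = 1/(1 + K_p·P(0)).
P(0) = 0.3083. Require 1/(1 + K_p·0.3083) = 0.02, so 1 + 0.3083·K_p = 50.
K_p = (50 − 1)/0.3083 = 159.

K_p = 159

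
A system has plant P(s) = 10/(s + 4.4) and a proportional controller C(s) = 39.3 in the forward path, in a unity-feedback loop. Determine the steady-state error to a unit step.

0.0111

The loop is type 0. Static position error constant K_pos = C(0)·P(0) = 39.3·2.273 = 89.32.
Steady-state error to a unit step: e_ss = 1/(1+K_pos) = 1/90.32 = 0.0111.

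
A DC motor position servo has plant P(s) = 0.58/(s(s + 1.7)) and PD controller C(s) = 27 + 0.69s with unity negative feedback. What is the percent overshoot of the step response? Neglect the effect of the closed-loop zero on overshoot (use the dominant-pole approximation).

42.1%

Forward path: (27 + 0.69s)·0.58/(s(s+1.7)). The closed-loop characteristic equation is s² + (1.7 + 0.58·0.69)s + 0.58·27 = 0.
That is s² + 2.1s + 15.66 = 0, so ω_n = 3.957 rad/s and ζ = 2.1/(2·3.957) = 0.2654.
%OS = 100·exp(−πζ/√(1−ζ²)) = 42.1%.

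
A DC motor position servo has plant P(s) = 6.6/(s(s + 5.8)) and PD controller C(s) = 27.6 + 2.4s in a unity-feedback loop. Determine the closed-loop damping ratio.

Forward path: (27.6 + 2.4s)·6.6/(s(s+5.8)). The closed-loop characteristic equation is s² + (5.8 + 6.6·2.4)s + 6.6·27.6 = 0.
That is s² + 21.64s + 182.2 = 0, so ω_n = 13.5 rad/s and ζ = 21.64/(2·13.5) = 0.8017.

ζ = 0.802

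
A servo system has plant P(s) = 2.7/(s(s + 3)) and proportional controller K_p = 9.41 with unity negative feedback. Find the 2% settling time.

T_s ≈ 2.67 s

From 1 + K_pP(s) = 0: s² + 3s + 25.41 = 0 ⇒ ω_n = 5.041, ζ = 0.2976.
2% settling time T_s ≈ 4/(ζω_n) = 4/1.5 = 2.67 s.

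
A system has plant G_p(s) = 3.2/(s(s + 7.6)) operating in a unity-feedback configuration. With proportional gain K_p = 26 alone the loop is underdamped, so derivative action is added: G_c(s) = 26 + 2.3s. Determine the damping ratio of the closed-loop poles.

ζ = 0.82

Forward path: (26 + 2.3s)·3.2/(s(s+7.6)). The closed-loop characteristic equation is s² + (7.6 + 3.2·2.3)s + 3.2·26 = 0.
That is s² + 14.96s + 83.2 = 0, so ω_n = 9.121 rad/s and ζ = 14.96/(2·9.121) = 0.82.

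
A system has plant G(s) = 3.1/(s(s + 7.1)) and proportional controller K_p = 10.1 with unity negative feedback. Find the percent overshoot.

The closed-loop denominator s² + 7.1s + 31.31 gives ω_n = √31.31 = 5.596 and ζ = 7.1/(2ω_n) = 0.6344.
%OS = 100·exp(−πζ/√(1−ζ²)) = 100·exp(−π·0.6344/√0.5975) = 7.59%.

7.59%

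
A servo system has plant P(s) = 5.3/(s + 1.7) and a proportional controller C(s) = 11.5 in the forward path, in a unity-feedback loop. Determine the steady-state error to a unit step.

The loop is type 0. Static position error constant K_pos = C(0)·P(0) = 11.5·3.118 = 35.85.
Steady-state error to a unit step: e_ss = 1/(1+K_pos) = 1/36.85 = 0.0271.

0.0271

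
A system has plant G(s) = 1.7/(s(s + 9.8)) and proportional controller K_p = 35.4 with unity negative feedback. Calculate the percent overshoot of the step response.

7.73%

Closed-loop characteristic equation: s² + 9.8s + 60.18 = 0, so ω_n = 7.758 rad/s and ζ = 9.8/(2·7.758) = 0.6316.
%OS = 100·exp(−πζ/√(1−ζ²)) = 100·exp(−π·0.6316/√0.601) = 7.73%.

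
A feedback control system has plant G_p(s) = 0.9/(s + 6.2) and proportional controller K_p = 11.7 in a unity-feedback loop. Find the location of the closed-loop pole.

Closed-loop transfer function: T(s) = K_p·G_p(s)/(1 + K_p·G_p(s)) = 10.53/(s + 6.2 + 10.53) = 10.53/(s + 16.73).
The closed-loop pole is at s = −16.73.

s = -16.73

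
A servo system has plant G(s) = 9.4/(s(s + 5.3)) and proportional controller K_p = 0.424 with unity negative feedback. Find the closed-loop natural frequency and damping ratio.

ω_n = 2 rad/s, ζ = 1.33

With unity feedback the closed-loop characteristic equation is s² + 5.3s + 0.424·9.4 = s² + 5.3s + 3.986 = 0.
Matching s² + 2ζω_n s + ω_n²: ω_n = √3.986 = 1.996 rad/s and 2ζω_n = 5.3, so ζ = 5.3/(2·1.996) = 1.33.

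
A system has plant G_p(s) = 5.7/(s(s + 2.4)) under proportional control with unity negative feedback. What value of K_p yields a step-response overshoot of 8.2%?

K_p = 0.651

From %OS = 100·exp(−πζ/√(1−ζ²)) = 8.2%, ζ = −ln(0.082)/√(π²+ln²(0.082)) = 0.6228.
Characteristic equation s² + 2.4s + 5.7K_p = 0 gives ζ = 2.4/(2√(5.7K_p)).
Setting ζ = 0.6228: √(5.7K_p) = 2.4/(2·0.6228) = 1.927, so K_p = 3.712/5.7 = 0.651.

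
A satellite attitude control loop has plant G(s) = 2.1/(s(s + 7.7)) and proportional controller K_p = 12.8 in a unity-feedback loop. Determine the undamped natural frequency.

The closed-loop denominator is s(s+7.7) + 12.8·2.1 = s² + 7.7s + 26.88.
So ω_n² = 26.88 ⇒ ω_n = 5.185 rad/s, and ζ = 7.7/(2ω_n) = 0.743.

ω_n = 5.18 rad/s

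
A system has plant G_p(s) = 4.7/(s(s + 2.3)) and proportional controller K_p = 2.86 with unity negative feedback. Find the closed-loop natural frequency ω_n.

1 + K_p·G_p(s) = 0 gives s² + 2.3s + 13.44 = 0.
So ω_n² = 13.44 ⇒ ω_n = 3.666 rad/s, and ζ = 2.3/(2ω_n) = 0.314.

ω_n = 3.67 rad/s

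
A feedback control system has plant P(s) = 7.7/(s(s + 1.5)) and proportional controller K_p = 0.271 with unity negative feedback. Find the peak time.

T_p = 2.54 s

From 1 + K_pP(s) = 0: s² + 1.5s + 2.087 = 0 ⇒ ω_n = 1.445, ζ = 0.5192.
Damped frequency ω_d = ω_n√(1−ζ²) = 1.235 rad/s, so peak time T_p = π/ω_d = 2.54 s.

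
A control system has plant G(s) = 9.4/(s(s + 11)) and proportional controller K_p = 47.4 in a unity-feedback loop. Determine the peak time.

Closed-loop characteristic equation: s² + 11s + 445.6 = 0, so ω_n = 21.11 rad/s and ζ = 11/(2·21.11) = 0.2606.
Damped frequency ω_d = ω_n√(1−ζ²) = 20.38 rad/s, so peak time T_p = π/ω_d = 0.154 s.

T_p = 0.154 s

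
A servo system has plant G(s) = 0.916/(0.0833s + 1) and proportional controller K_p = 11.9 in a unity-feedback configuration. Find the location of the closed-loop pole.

s = -142.9

Closed loop: T(s) = K_p·G/(1+K_p·G) = 10.9/(0.0833s + 1 + 10.9), with pole at s = −(1 + 10.9)/0.0833 = −142.9.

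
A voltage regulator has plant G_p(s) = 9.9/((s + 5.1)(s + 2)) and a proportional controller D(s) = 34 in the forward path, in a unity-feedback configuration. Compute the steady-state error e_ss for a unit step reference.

The loop is type 0. Static position error constant K_pos = D(0)·G_p(0) = 34·0.9706 = 33.
Steady-state error to a unit step: e_ss = 1/(1+K_pos) = 1/34 = 0.0294.

0.0294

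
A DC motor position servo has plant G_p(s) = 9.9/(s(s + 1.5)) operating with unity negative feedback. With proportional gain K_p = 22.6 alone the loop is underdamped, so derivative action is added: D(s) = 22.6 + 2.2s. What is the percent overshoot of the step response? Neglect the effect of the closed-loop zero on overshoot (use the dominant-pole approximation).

Forward path: (22.6 + 2.2s)·9.9/(s(s+1.5)). The closed-loop characteristic equation is s² + (1.5 + 9.9·2.2)s + 9.9·22.6 = 0.
That is s² + 23.28s + 223.7 = 0, so ω_n = 14.96 rad/s and ζ = 23.28/(2·14.96) = 0.7782.
%OS = 100·exp(−πζ/√(1−ζ²)) = 2.04%.

2.04%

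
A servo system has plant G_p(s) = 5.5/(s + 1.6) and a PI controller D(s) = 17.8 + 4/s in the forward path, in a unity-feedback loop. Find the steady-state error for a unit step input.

0

The open loop D(s)G_p(s) has a pole at the origin (type 1), so the static position error constant is infinite and e_ss = 1/(1+∞) = 0.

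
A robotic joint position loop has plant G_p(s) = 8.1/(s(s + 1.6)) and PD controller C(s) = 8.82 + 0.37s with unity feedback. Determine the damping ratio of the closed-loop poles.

Forward path: (8.82 + 0.37s)·8.1/(s(s+1.6)). The closed-loop characteristic equation is s² + (1.6 + 8.1·0.37)s + 8.1·8.82 = 0.
That is s² + 4.597s + 71.44 = 0, so ω_n = 8.452 rad/s and ζ = 4.597/(2·8.452) = 0.2719.

ζ = 0.272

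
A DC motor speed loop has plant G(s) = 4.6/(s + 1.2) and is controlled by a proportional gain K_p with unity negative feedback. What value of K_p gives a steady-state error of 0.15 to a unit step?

For a type-0 loop with proportional control, e_ss = 1/(1 + K_p·G(0)).
G(0) = 3.833. Require 1/(1 + K_p·3.833) = 0.15, so 1 + 3.833·K_p = 6.667.
K_p = (6.667 − 1)/3.833 = 1.48.

K_p = 1.48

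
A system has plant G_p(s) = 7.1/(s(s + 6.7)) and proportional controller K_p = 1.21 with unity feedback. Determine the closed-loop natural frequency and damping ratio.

ω_n = 2.93 rad/s, ζ = 1.14

1 + K_p·G_p(s) = 0 gives s² + 6.7s + 8.591 = 0.
Matching s² + 2ζω_n s + ω_n²: ω_n = √8.591 = 2.931 rad/s and 2ζω_n = 6.7, so ζ = 6.7/(2·2.931) = 1.14.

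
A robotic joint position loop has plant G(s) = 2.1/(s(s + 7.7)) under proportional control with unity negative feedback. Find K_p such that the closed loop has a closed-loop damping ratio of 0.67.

K_p = 15.7

Closed-loop characteristic equation: s² + 7.7s + K_p·2.1 = 0.
So ω_n = √(2.1K_p) and 2ζω_n = 7.7, giving ζ = 7.7/(2√(2.1K_p)).
Setting ζ = 0.67: √(2.1K_p) = 7.7/(2·0.67) = 5.746, so K_p = 33.02/2.1 = 15.7.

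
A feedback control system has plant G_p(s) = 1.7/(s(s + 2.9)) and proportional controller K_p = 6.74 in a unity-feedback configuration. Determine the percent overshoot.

From 1 + K_pG_p(s) = 0: s² + 2.9s + 11.46 = 0 ⇒ ω_n = 3.385, ζ = 0.4284.
%OS = 100·exp(−πζ/√(1−ζ²)) = 100·exp(−π·0.4284/√0.8165) = 22.6%.

22.6%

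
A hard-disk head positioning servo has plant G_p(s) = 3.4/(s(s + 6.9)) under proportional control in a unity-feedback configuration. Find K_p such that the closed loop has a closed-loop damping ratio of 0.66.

Closed-loop characteristic equation: s² + 6.9s + K_p·3.4 = 0.
So ω_n = √(3.4K_p) and 2ζω_n = 6.9, giving ζ = 6.9/(2√(3.4K_p)).
Setting ζ = 0.66: √(3.4K_p) = 6.9/(2·0.66) = 5.227, so K_p = 27.32/3.4 = 8.04.

K_p = 8.04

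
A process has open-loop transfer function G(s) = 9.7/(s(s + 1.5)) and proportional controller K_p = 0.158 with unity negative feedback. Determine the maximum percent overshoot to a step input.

From 1 + K_pG(s) = 0: s² + 1.5s + 1.533 = 0 ⇒ ω_n = 1.238, ζ = 0.6058.
%OS = 100·exp(−πζ/√(1−ζ²)) = 100·exp(−π·0.6058/√0.633) = 9.14%.

9.14%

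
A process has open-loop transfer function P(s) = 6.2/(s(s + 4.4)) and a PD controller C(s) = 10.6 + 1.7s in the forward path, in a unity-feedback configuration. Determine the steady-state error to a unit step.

The open loop C(s)P(s) has a pole at the origin (type 1), so the static position error constant is infinite and e_ss = 1/(1+∞) = 0.

0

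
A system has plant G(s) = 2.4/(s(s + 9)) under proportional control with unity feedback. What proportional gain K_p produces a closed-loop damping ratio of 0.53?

Closed-loop characteristic equation: s² + 9s + K_p·2.4 = 0.
So ω_n = √(2.4K_p) and 2ζω_n = 9, giving ζ = 9/(2√(2.4K_p)).
Setting ζ = 0.53: √(2.4K_p) = 9/(2·0.53) = 8.491, so K_p = 72.09/2.4 = 30.

K_p = 30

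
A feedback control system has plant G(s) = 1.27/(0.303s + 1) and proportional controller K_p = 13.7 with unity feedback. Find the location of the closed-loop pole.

Closed loop: T(s) = K_p·G/(1+K_p·G) = 17.4/(0.303s + 1 + 17.4), with pole at s = −(1 + 17.4)/0.303 = −60.72.

s = -60.72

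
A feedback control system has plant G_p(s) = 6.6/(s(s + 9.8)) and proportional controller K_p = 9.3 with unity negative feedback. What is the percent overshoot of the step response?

The closed-loop denominator s² + 9.8s + 61.38 gives ω_n = √61.38 = 7.835 and ζ = 9.8/(2ω_n) = 0.6254.
%OS = 100·exp(−πζ/√(1−ζ²)) = 100·exp(−π·0.6254/√0.6088) = 8.06%.

8.06%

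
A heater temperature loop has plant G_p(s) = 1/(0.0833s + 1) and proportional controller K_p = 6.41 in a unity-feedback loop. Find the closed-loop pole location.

s = -88.96

Closed loop: T(s) = K_p·G_p/(1+K_p·G_p) = 6.41/(0.0833s + 1 + 6.41), with pole at s = −(1 + 6.41)/0.0833 = −88.96.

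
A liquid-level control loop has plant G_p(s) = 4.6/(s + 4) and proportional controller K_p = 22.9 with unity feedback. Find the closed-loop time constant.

Closed-loop transfer function: T(s) = K_p·G_p(s)/(1 + K_p·G_p(s)) = 105.3/(s + 4 + 105.3) = 105.3/(s + 109.3).
Time constant τ = 1/109.3 = 0.00915 s.

τ = 0.00915 s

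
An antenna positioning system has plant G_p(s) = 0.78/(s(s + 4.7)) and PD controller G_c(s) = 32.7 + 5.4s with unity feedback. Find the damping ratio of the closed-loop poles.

Forward path: (32.7 + 5.4s)·0.78/(s(s+4.7)). The closed-loop characteristic equation is s² + (4.7 + 0.78·5.4)s + 0.78·32.7 = 0.
That is s² + 8.912s + 25.51 = 0, so ω_n = 5.05 rad/s and ζ = 8.912/(2·5.05) = 0.8823.

ζ = 0.882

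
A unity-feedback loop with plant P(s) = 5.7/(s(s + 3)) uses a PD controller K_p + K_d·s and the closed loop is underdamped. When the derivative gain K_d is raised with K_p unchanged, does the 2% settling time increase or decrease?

decrease

Characteristic equation s² + (3 + 5.7K_d)s + 5.7K_p = 0: raising K_d increases ζω_n = (3+5.7K_d)/2 while the loop stays underdamped, so T_s ≈ 4/(ζω_n) decreases.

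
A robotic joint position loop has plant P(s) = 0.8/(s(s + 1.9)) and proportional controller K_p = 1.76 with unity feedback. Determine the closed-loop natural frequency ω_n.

ω_n = 1.19 rad/s

With unity feedback the closed-loop characteristic equation is s² + 1.9s + 1.76·0.8 = s² + 1.9s + 1.408 = 0.
Matching s² + 2ζω_n s + ω_n²: ω_n = √1.408 = 1.187 rad/s and 2ζω_n = 1.9, so ζ = 1.9/(2·1.187) = 0.801.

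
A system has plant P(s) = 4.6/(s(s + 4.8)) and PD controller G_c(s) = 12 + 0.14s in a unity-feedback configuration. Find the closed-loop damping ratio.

ζ = 0.366

Forward path: (12 + 0.14s)·4.6/(s(s+4.8)). The closed-loop characteristic equation is s² + (4.8 + 4.6·0.14)s + 4.6·12 = 0.
That is s² + 5.444s + 55.2 = 0, so ω_n = 7.43 rad/s and ζ = 5.444/(2·7.43) = 0.3664.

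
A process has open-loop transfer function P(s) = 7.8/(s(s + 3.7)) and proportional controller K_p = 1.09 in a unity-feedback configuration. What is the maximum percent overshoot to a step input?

7.59%

From 1 + K_pP(s) = 0: s² + 3.7s + 8.502 = 0 ⇒ ω_n = 2.916, ζ = 0.6345.
%OS = 100·exp(−πζ/√(1−ζ²)) = 100·exp(−π·0.6345/√0.5974) = 7.59%.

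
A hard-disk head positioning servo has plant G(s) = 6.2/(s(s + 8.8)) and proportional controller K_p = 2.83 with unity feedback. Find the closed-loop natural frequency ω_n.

ω_n = 4.19 rad/s

The closed-loop denominator is s(s+8.8) + 2.83·6.2 = s² + 8.8s + 17.55.
So ω_n² = 17.55 ⇒ ω_n = 4.189 rad/s, and ζ = 8.8/(2ω_n) = 1.05.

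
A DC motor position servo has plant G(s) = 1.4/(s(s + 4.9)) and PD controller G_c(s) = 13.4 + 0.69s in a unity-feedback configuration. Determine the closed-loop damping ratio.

ζ = 0.677

Forward path: (13.4 + 0.69s)·1.4/(s(s+4.9)). The closed-loop characteristic equation is s² + (4.9 + 1.4·0.69)s + 1.4·13.4 = 0.
That is s² + 5.866s + 18.76 = 0, so ω_n = 4.331 rad/s and ζ = 5.866/(2·4.331) = 0.6772.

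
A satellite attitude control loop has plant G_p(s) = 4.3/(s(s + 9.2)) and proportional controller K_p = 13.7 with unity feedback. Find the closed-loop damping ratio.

The closed-loop denominator is s(s+9.2) + 13.7·4.3 = s² + 9.2s + 58.91.
Matching s² + 2ζω_n s + ω_n²: ω_n = √58.91 = 7.675 rad/s and 2ζω_n = 9.2, so ζ = 9.2/(2·7.675) = 0.599.

ζ = 0.599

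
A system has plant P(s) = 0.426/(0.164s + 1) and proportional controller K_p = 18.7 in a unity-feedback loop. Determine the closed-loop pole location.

s = -54.67

Closed loop: T(s) = K_p·P/(1+K_p·P) = 7.966/(0.164s + 1 + 7.966), with pole at s = −(1 + 7.966)/0.164 = −54.67.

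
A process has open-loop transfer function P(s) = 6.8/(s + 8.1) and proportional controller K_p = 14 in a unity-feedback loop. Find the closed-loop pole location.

s = -103.3

Closed-loop transfer function: T(s) = K_p·P(s)/(1 + K_p·P(s)) = 95.2/(s + 8.1 + 95.2) = 95.2/(s + 103.3).
The closed-loop pole is at s = −103.3.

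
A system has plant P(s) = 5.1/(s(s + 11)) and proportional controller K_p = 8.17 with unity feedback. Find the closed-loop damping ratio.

With unity feedback the closed-loop characteristic equation is s² + 11s + 8.17·5.1 = s² + 11s + 41.67 = 0.
So ω_n² = 41.67 ⇒ ω_n = 6.455 rad/s, and ζ = 11/(2ω_n) = 0.852.

ζ = 0.852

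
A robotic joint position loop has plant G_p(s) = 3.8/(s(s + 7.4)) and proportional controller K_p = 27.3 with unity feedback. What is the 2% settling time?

From 1 + K_pG_p(s) = 0: s² + 7.4s + 103.7 = 0 ⇒ ω_n = 10.19, ζ = 0.3633.
2% settling time T_s ≈ 4/(ζω_n) = 4/3.7 = 1.08 s.

T_s ≈ 1.08 s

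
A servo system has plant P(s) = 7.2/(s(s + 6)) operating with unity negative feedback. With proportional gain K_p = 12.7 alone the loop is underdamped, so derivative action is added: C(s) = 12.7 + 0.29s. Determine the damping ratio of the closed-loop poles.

Forward path: (12.7 + 0.29s)·7.2/(s(s+6)). The closed-loop characteristic equation is s² + (6 + 7.2·0.29)s + 7.2·12.7 = 0.
That is s² + 8.088s + 91.44 = 0, so ω_n = 9.562 rad/s and ζ = 8.088/(2·9.562) = 0.4229.

ζ = 0.423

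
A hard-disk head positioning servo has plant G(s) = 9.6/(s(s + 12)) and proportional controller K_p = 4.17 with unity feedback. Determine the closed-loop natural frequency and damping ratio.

1 + K_p·G(s) = 0 gives s² + 12s + 40.03 = 0.
Matching s² + 2ζω_n s + ω_n²: ω_n = √40.03 = 6.327 rad/s and 2ζω_n = 12, so ζ = 12/(2·6.327) = 0.948.

ω_n = 6.33 rad/s, ζ = 0.948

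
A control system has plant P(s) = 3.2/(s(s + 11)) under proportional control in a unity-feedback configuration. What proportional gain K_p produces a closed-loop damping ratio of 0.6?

K_p = 26.3

Closed-loop characteristic equation: s² + 11s + K_p·3.2 = 0.
So ω_n = √(3.2K_p) and 2ζω_n = 11, giving ζ = 11/(2√(3.2K_p)).
Setting ζ = 0.6: √(3.2K_p) = 11/(2·0.6) = 9.167, so K_p = 84.03/3.2 = 26.3.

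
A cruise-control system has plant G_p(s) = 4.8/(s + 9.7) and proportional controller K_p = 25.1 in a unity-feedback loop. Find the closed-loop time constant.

Closed-loop transfer function: T(s) = K_p·G_p(s)/(1 + K_p·G_p(s)) = 120.5/(s + 9.7 + 120.5) = 120.5/(s + 130.2).
Time constant τ = 1/130.2 = 0.00768 s.

τ = 0.00768 s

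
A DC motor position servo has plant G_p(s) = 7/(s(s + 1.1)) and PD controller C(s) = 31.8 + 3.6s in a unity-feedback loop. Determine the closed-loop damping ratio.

ζ = 0.881

Forward path: (31.8 + 3.6s)·7/(s(s+1.1)). The closed-loop characteristic equation is s² + (1.1 + 7·3.6)s + 7·31.8 = 0.
That is s² + 26.3s + 222.6 = 0, so ω_n = 14.92 rad/s and ζ = 26.3/(2·14.92) = 0.8814.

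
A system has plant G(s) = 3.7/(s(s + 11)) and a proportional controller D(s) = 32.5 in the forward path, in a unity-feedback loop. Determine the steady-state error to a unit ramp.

The loop has one pole at the origin (type 1). Velocity error constant K_v = lim_{s→0} s·D(s)G(s) = 32.5·3.7/11 = 10.93.
Steady-state error to a unit ramp: e_ss = 1/K_v = 0.0915.

0.0915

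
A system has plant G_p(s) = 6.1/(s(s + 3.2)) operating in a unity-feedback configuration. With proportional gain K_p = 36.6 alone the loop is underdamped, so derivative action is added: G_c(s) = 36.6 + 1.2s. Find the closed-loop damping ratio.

Forward path: (36.6 + 1.2s)·6.1/(s(s+3.2)). The closed-loop characteristic equation is s² + (3.2 + 6.1·1.2)s + 6.1·36.6 = 0.
That is s² + 10.52s + 223.3 = 0, so ω_n = 14.94 rad/s and ζ = 10.52/(2·14.94) = 0.352.

ζ = 0.352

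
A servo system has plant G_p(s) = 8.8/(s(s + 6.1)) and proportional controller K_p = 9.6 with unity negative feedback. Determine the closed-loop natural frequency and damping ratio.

The closed-loop denominator is s(s+6.1) + 9.6·8.8 = s² + 6.1s + 84.48.
So ω_n² = 84.48 ⇒ ω_n = 9.191 rad/s, and ζ = 6.1/(2ω_n) = 0.332.

ω_n = 9.19 rad/s, ζ = 0.332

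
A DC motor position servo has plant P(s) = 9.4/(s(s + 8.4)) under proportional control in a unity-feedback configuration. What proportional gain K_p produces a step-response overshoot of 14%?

K_p = 6.67

From %OS = 100·exp(−πζ/√(1−ζ²)) = 14%, ζ = −ln(0.14)/√(π²+ln²(0.14)) = 0.5305.
Characteristic equation s² + 8.4s + 9.4K_p = 0 gives ζ = 8.4/(2√(9.4K_p)).
Setting ζ = 0.5305: √(9.4K_p) = 8.4/(2·0.5305) = 7.917, so K_p = 62.68/9.4 = 6.67.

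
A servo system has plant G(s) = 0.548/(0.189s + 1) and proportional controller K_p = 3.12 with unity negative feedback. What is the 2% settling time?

Closed loop: T(s) = K_p·G/(1+K_p·G) = 1.71/(0.189s + 1 + 1.71), with pole at s = −(1 + 1.71)/0.189 = −14.34.
τ = 1/14.34 = 0.06975 s, so 2% settling time ≈ 4τ = 0.279 s.

T_s ≈ 0.279 s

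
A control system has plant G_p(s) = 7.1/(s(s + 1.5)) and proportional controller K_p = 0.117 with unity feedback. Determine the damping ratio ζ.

The closed-loop denominator is s(s+1.5) + 0.117·7.1 = s² + 1.5s + 0.8307.
Matching s² + 2ζω_n s + ω_n²: ω_n = √0.8307 = 0.9114 rad/s and 2ζω_n = 1.5, so ζ = 1.5/(2·0.9114) = 0.823.

ζ = 0.823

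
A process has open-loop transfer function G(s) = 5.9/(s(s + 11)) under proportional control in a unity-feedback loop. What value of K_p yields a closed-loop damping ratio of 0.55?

Closed-loop characteristic equation: s² + 11s + K_p·5.9 = 0.
So ω_n = √(5.9K_p) and 2ζω_n = 11, giving ζ = 11/(2√(5.9K_p)).
Setting ζ = 0.55: √(5.9K_p) = 11/(2·0.55) = 10, so K_p = 100/5.9 = 16.9.

K_p = 16.9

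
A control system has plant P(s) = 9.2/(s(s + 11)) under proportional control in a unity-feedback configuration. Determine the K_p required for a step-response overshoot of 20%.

K_p = 15.8

From %OS = 100·exp(−πζ/√(1−ζ²)) = 20%, ζ = −ln(0.2)/√(π²+ln²(0.2)) = 0.4559.
Characteristic equation s² + 11s + 9.2K_p = 0 gives ζ = 11/(2√(9.2K_p)).
Setting ζ = 0.4559: √(9.2K_p) = 11/(2·0.4559) = 12.06, so K_p = 145.5/9.2 = 15.8.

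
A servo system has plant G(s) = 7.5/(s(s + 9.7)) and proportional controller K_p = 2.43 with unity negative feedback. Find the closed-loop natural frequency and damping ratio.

ω_n = 4.27 rad/s, ζ = 1.14

1 + K_p·G(s) = 0 gives s² + 9.7s + 18.23 = 0.
So ω_n² = 18.23 ⇒ ω_n = 4.269 rad/s, and ζ = 9.7/(2ω_n) = 1.14.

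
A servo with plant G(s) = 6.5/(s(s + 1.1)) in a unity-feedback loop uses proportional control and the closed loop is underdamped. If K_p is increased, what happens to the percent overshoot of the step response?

increase

ζ = 1.1/(2√(6.5K_p)) decreases as K_p grows; lower damping means more overshoot.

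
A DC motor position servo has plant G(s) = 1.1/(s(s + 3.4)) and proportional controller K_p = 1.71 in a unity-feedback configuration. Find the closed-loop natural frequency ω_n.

ω_n = 1.37 rad/s

With unity feedback the closed-loop characteristic equation is s² + 3.4s + 1.71·1.1 = s² + 3.4s + 1.881 = 0.
Matching s² + 2ζω_n s + ω_n²: ω_n = √1.881 = 1.371 rad/s and 2ζω_n = 3.4, so ζ = 3.4/(2·1.371) = 1.24.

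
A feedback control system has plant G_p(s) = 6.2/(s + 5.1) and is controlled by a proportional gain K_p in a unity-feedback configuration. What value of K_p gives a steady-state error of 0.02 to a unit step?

K_p = 40.3

The loop is type 0, so e_ss(step) = 1/(1 + K_pos) with K_pos = K_p·G_p(0).
G_p(0) = 1.216. Require 1/(1 + K_p·1.216) = 0.02, so 1 + 1.216·K_p = 50.
K_p = (50 − 1)/1.216 = 40.3.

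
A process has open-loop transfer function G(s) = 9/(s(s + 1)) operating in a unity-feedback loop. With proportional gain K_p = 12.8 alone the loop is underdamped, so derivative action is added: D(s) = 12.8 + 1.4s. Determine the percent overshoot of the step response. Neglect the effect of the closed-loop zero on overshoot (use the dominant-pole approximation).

7.63%

Forward path: (12.8 + 1.4s)·9/(s(s+1)). The closed-loop characteristic equation is s² + (1 + 9·1.4)s + 9·12.8 = 0.
That is s² + 13.6s + 115.2 = 0, so ω_n = 10.73 rad/s and ζ = 13.6/(2·10.73) = 0.6336.
%OS = 100·exp(−πζ/√(1−ζ²)) = 7.63%.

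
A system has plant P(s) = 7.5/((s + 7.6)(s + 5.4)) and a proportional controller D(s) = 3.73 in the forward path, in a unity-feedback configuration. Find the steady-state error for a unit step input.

The loop is type 0. Static position error constant K_pos = D(0)·P(0) = 3.73·0.1827 = 0.6817.
Steady-state error to a unit step: e_ss = 1/(1+K_pos) = 1/1.682 = 0.595.

0.595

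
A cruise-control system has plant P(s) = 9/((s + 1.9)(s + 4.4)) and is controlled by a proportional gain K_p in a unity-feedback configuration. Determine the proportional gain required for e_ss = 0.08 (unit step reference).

Steady-state error for a unit step on this type-0 loop is 1/(1 + K_p·P(0)).
P(0) = 1.077. Require 1/(1 + K_p·1.077) = 0.08, so 1 + 1.077·K_p = 12.5.
K_p = (12.5 − 1)/1.077 = 10.7.

K_p = 10.7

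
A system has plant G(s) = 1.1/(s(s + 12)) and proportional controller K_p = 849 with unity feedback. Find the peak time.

T_p = 0.105 s

The closed-loop denominator s² + 12s + 933.9 gives ω_n = √933.9 = 30.56 and ζ = 12/(2ω_n) = 0.1963.
Damped frequency ω_d = ω_n√(1−ζ²) = 29.96 rad/s, so peak time T_p = π/ω_d = 0.105 s.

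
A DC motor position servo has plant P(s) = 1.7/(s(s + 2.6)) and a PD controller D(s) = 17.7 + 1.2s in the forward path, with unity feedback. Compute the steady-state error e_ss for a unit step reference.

The open loop D(s)P(s) has a pole at the origin (type 1), so the static position error constant is infinite and e_ss = 1/(1+∞) = 0.

0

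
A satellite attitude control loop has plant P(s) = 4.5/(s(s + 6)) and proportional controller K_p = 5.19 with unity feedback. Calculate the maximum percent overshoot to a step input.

8.31%

From 1 + K_pP(s) = 0: s² + 6s + 23.36 = 0 ⇒ ω_n = 4.833, ζ = 0.6208.
%OS = 100·exp(−πζ/√(1−ζ²)) = 100·exp(−π·0.6208/√0.6146) = 8.31%.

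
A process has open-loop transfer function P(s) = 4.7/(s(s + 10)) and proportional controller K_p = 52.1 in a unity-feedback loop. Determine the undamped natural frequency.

1 + K_p·P(s) = 0 gives s² + 10s + 244.9 = 0.
Matching s² + 2ζω_n s + ω_n²: ω_n = √244.9 = 15.65 rad/s and 2ζω_n = 10, so ζ = 10/(2·15.65) = 0.32.

ω_n = 15.6 rad/s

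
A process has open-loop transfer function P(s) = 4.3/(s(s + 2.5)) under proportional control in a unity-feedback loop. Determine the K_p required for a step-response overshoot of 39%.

From %OS = 100·exp(−πζ/√(1−ζ²)) = 39%, ζ = −ln(0.39)/√(π²+ln²(0.39)) = 0.2871.
Characteristic equation s² + 2.5s + 4.3K_p = 0 gives ζ = 2.5/(2√(4.3K_p)).
Setting ζ = 0.2871: √(4.3K_p) = 2.5/(2·0.2871) = 4.354, so K_p = 18.96/4.3 = 4.41.

K_p = 4.41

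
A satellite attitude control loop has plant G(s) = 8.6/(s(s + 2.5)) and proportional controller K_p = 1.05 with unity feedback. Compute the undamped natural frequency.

The closed-loop denominator is s(s+2.5) + 1.05·8.6 = s² + 2.5s + 9.03.
So ω_n² = 9.03 ⇒ ω_n = 3.005 rad/s, and ζ = 2.5/(2ω_n) = 0.416.

ω_n = 3 rad/s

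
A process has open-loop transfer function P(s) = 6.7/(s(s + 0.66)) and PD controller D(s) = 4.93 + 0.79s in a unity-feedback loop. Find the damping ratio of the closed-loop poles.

Forward path: (4.93 + 0.79s)·6.7/(s(s+0.66)). The closed-loop characteristic equation is s² + (0.66 + 6.7·0.79)s + 6.7·4.93 = 0.
That is s² + 5.953s + 33.03 = 0, so ω_n = 5.747 rad/s and ζ = 5.953/(2·5.747) = 0.5179.

ζ = 0.518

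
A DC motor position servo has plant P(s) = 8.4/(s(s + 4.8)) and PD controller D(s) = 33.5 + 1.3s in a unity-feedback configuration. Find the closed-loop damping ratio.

Forward path: (33.5 + 1.3s)·8.4/(s(s+4.8)). The closed-loop characteristic equation is s² + (4.8 + 8.4·1.3)s + 8.4·33.5 = 0.
That is s² + 15.72s + 281.4 = 0, so ω_n = 16.77 rad/s and ζ = 15.72/(2·16.77) = 0.4686.

ζ = 0.469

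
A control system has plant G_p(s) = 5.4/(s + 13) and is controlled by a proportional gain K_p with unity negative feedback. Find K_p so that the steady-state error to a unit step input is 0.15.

K_p = 13.6

For a type-0 loop with proportional control, e_ss = 1/(1 + K_p·G_p(0)).
G_p(0) = 0.4154. Require 1/(1 + K_p·0.4154) = 0.15, so 1 + 0.4154·K_p = 6.667.
K_p = (6.667 − 1)/0.4154 = 13.6.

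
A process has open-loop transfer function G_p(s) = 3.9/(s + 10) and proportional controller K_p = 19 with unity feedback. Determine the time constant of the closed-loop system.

Closed-loop transfer function: T(s) = K_p·G_p(s)/(1 + K_p·G_p(s)) = 74.1/(s + 10 + 74.1) = 74.1/(s + 84.1).
Time constant τ = 1/84.1 = 0.0119 s.

τ = 0.0119 s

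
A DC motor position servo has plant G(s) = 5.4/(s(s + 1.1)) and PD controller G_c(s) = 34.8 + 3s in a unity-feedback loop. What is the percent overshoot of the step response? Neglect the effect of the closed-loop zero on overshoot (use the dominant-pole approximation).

Forward path: (34.8 + 3s)·5.4/(s(s+1.1)). The closed-loop characteristic equation is s² + (1.1 + 5.4·3)s + 5.4·34.8 = 0.
That is s² + 17.3s + 187.9 = 0, so ω_n = 13.71 rad/s and ζ = 17.3/(2·13.71) = 0.631.
%OS = 100·exp(−πζ/√(1−ζ²)) = 7.77%.

7.77%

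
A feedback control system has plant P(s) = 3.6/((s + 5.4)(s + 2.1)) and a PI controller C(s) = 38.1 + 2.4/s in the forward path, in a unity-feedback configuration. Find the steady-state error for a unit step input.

0

The open loop C(s)P(s) has a pole at the origin (type 1), so the static position error constant is infinite and e_ss = 1/(1+∞) = 0.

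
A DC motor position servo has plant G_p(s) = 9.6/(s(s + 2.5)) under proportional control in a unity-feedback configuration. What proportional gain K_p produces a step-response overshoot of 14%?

From %OS = 100·exp(−πζ/√(1−ζ²)) = 14%, ζ = −ln(0.14)/√(π²+ln²(0.14)) = 0.5305.
Characteristic equation s² + 2.5s + 9.6K_p = 0 gives ζ = 2.5/(2√(9.6K_p)).
Setting ζ = 0.5305: √(9.6K_p) = 2.5/(2·0.5305) = 2.356, so K_p = 5.552/9.6 = 0.578.

K_p = 0.578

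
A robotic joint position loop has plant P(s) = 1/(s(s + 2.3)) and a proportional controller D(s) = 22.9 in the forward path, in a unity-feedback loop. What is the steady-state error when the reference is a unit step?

The open loop D(s)P(s) has a pole at the origin (type 1), so the static position error constant is infinite and e_ss = 1/(1+∞) = 0.

0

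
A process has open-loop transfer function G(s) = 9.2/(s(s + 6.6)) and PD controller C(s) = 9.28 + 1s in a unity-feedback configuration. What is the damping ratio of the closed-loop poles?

ζ = 0.855

Forward path: (9.28 + 1s)·9.2/(s(s+6.6)). The closed-loop characteristic equation is s² + (6.6 + 9.2·1)s + 9.2·9.28 = 0.
That is s² + 15.8s + 85.38 = 0, so ω_n = 9.24 rad/s and ζ = 15.8/(2·9.24) = 0.855.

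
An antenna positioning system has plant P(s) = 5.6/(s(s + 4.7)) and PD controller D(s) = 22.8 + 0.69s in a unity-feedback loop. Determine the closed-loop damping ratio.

ζ = 0.379

Forward path: (22.8 + 0.69s)·5.6/(s(s+4.7)). The closed-loop characteristic equation is s² + (4.7 + 5.6·0.69)s + 5.6·22.8 = 0.
That is s² + 8.564s + 127.7 = 0, so ω_n = 11.3 rad/s and ζ = 8.564/(2·11.3) = 0.379.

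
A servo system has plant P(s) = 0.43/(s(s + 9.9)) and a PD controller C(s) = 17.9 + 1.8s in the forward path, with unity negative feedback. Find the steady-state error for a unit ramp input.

The loop has one pole at the origin (type 1). Velocity error constant K_v = lim_{s→0} s·C(s)P(s) = 17.9·0.43/9.9 = 0.7775.
Steady-state error to a unit ramp: e_ss = 1/K_v = 1.29.

1.29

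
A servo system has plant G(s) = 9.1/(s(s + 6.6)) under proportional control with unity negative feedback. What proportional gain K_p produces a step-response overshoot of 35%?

From %OS = 100·exp(−πζ/√(1−ζ²)) = 35%, ζ = −ln(0.35)/√(π²+ln²(0.35)) = 0.3169.
Characteristic equation s² + 6.6s + 9.1K_p = 0 gives ζ = 6.6/(2√(9.1K_p)).
Setting ζ = 0.3169: √(9.1K_p) = 6.6/(2·0.3169) = 10.41, so K_p = 108.4/9.1 = 11.9.

K_p = 11.9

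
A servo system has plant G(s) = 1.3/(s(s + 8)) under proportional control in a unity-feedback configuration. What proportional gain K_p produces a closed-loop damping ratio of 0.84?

K_p = 17.4

Closed-loop characteristic equation: s² + 8s + K_p·1.3 = 0.
So ω_n = √(1.3K_p) and 2ζω_n = 8, giving ζ = 8/(2√(1.3K_p)).
Setting ζ = 0.84: √(1.3K_p) = 8/(2·0.84) = 4.762, so K_p = 22.68/1.3 = 17.4.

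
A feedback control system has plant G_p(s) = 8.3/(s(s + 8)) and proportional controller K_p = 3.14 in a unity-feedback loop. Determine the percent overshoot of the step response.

1.9%

From 1 + K_pG_p(s) = 0: s² + 8s + 26.06 = 0 ⇒ ω_n = 5.105, ζ = 0.7835.
%OS = 100·exp(−πζ/√(1−ζ²)) = 100·exp(−π·0.7835/√0.3861) = 1.9%.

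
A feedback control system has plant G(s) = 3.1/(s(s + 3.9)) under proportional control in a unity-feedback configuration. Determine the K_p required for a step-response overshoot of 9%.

K_p = 3.31

From %OS = 100·exp(−πζ/√(1−ζ²)) = 9%, ζ = −ln(0.09)/√(π²+ln²(0.09)) = 0.6083.
Characteristic equation s² + 3.9s + 3.1K_p = 0 gives ζ = 3.9/(2√(3.1K_p)).
Setting ζ = 0.6083: √(3.1K_p) = 3.9/(2·0.6083) = 3.205, so K_p = 10.28/3.1 = 3.31.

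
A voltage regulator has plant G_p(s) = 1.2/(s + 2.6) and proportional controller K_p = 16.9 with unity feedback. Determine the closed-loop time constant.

τ = 0.0437 s

Closed-loop transfer function: T(s) = K_p·G_p(s)/(1 + K_p·G_p(s)) = 20.28/(s + 2.6 + 20.28) = 20.28/(s + 22.88).
Time constant τ = 1/22.88 = 0.0437 s.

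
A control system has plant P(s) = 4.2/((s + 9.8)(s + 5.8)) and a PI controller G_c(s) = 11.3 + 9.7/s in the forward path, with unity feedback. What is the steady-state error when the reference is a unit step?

The open loop G_c(s)P(s) has a pole at the origin (type 1), so the static position error constant is infinite and e_ss = 1/(1+∞) = 0.

0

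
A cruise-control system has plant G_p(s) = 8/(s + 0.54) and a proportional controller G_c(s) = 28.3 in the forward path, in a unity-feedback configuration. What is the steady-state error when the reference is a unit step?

0.00238

The loop is type 0. Static position error constant K_pos = G_c(0)·G_p(0) = 28.3·14.81 = 419.3.
Steady-state error to a unit step: e_ss = 1/(1+K_pos) = 1/420.3 = 0.00238.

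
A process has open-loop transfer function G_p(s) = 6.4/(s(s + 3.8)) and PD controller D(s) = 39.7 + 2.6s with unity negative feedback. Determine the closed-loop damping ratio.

ζ = 0.641

Forward path: (39.7 + 2.6s)·6.4/(s(s+3.8)). The closed-loop characteristic equation is s² + (3.8 + 6.4·2.6)s + 6.4·39.7 = 0.
That is s² + 20.44s + 254.1 = 0, so ω_n = 15.94 rad/s and ζ = 20.44/(2·15.94) = 0.6412.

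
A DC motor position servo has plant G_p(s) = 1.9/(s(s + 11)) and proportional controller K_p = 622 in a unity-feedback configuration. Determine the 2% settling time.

T_s ≈ 0.727 s

Closed-loop characteristic equation: s² + 11s + 1182 = 0, so ω_n = 34.38 rad/s and ζ = 11/(2·34.38) = 0.16.
2% settling time T_s ≈ 4/(ζω_n) = 4/5.5 = 0.727 s.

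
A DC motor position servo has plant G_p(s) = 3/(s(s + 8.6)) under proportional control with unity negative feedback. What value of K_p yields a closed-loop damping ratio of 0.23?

K_p = 117

Closed-loop characteristic equation: s² + 8.6s + K_p·3 = 0.
So ω_n = √(3K_p) and 2ζω_n = 8.6, giving ζ = 8.6/(2√(3K_p)).
Setting ζ = 0.23: √(3K_p) = 8.6/(2·0.23) = 18.7, so K_p = 349.5/3 = 117.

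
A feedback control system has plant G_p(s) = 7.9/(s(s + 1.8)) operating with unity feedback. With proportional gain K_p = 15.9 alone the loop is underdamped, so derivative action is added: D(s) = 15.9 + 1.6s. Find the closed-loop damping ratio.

ζ = 0.644

Forward path: (15.9 + 1.6s)·7.9/(s(s+1.8)). The closed-loop characteristic equation is s² + (1.8 + 7.9·1.6)s + 7.9·15.9 = 0.
That is s² + 14.44s + 125.6 = 0, so ω_n = 11.21 rad/s and ζ = 14.44/(2·11.21) = 0.6442.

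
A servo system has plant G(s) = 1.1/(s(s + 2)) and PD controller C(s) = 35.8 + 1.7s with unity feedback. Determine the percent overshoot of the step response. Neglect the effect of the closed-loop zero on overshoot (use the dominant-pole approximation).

Forward path: (35.8 + 1.7s)·1.1/(s(s+2)). The closed-loop characteristic equation is s² + (2 + 1.1·1.7)s + 1.1·35.8 = 0.
That is s² + 3.87s + 39.38 = 0, so ω_n = 6.275 rad/s and ζ = 3.87/(2·6.275) = 0.3083.
%OS = 100·exp(−πζ/√(1−ζ²)) = 36.1%.

36.1%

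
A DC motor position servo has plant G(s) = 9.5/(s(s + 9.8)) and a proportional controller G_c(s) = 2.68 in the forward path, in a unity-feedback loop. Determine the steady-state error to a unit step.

The open loop G_c(s)G(s) has a pole at the origin (type 1), so the static position error constant is infinite and e_ss = 1/(1+∞) = 0.

0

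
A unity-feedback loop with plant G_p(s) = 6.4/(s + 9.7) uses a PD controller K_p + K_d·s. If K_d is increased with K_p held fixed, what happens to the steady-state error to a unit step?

At s = 0 the derivative term contributes nothing: C(0) = K_p regardless of K_d, so K_pos = K_p·G_p(0) and e_ss are unchanged.

unchanged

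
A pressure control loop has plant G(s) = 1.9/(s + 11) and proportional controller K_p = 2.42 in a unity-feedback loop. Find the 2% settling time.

T_s ≈ 0.256 s

Closed-loop transfer function: T(s) = K_p·G(s)/(1 + K_p·G(s)) = 4.598/(s + 11 + 4.598) = 4.598/(s + 15.6).
Time constant τ = 1/15.6 = 0.06411 s, so the 2% settling time is about 4τ = 0.256 s.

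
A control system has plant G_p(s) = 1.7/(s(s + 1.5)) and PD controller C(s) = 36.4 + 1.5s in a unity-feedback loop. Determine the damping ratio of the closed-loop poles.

Forward path: (36.4 + 1.5s)·1.7/(s(s+1.5)). The closed-loop characteristic equation is s² + (1.5 + 1.7·1.5)s + 1.7·36.4 = 0.
That is s² + 4.05s + 61.88 = 0, so ω_n = 7.866 rad/s and ζ = 4.05/(2·7.866) = 0.2574.

ζ = 0.257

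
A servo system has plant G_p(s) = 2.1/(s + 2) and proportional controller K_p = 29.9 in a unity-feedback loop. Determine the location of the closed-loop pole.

s = -64.79

Closed-loop transfer function: T(s) = K_p·G_p(s)/(1 + K_p·G_p(s)) = 62.79/(s + 2 + 62.79) = 62.79/(s + 64.79).
The closed-loop pole is at s = −64.79.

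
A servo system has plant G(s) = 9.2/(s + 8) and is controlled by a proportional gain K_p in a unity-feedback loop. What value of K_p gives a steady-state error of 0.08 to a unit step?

The loop is type 0, so e_ss(step) = 1/(1 + K_pos) with K_pos = K_p·G(0).
G(0) = 1.15. Require 1/(1 + K_p·1.15) = 0.08, so 1 + 1.15·K_p = 12.5.
K_p = (12.5 − 1)/1.15 = 10.

K_p = 10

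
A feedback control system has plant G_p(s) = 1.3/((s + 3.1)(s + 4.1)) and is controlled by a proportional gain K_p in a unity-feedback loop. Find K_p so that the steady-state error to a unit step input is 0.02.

Steady-state error for a unit step on this type-0 loop is 1/(1 + K_p·G_p(0)).
G_p(0) = 0.1023. Require 1/(1 + K_p·0.1023) = 0.02, so 1 + 0.1023·K_p = 50.
K_p = (50 − 1)/0.1023 = 479.

K_p = 479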